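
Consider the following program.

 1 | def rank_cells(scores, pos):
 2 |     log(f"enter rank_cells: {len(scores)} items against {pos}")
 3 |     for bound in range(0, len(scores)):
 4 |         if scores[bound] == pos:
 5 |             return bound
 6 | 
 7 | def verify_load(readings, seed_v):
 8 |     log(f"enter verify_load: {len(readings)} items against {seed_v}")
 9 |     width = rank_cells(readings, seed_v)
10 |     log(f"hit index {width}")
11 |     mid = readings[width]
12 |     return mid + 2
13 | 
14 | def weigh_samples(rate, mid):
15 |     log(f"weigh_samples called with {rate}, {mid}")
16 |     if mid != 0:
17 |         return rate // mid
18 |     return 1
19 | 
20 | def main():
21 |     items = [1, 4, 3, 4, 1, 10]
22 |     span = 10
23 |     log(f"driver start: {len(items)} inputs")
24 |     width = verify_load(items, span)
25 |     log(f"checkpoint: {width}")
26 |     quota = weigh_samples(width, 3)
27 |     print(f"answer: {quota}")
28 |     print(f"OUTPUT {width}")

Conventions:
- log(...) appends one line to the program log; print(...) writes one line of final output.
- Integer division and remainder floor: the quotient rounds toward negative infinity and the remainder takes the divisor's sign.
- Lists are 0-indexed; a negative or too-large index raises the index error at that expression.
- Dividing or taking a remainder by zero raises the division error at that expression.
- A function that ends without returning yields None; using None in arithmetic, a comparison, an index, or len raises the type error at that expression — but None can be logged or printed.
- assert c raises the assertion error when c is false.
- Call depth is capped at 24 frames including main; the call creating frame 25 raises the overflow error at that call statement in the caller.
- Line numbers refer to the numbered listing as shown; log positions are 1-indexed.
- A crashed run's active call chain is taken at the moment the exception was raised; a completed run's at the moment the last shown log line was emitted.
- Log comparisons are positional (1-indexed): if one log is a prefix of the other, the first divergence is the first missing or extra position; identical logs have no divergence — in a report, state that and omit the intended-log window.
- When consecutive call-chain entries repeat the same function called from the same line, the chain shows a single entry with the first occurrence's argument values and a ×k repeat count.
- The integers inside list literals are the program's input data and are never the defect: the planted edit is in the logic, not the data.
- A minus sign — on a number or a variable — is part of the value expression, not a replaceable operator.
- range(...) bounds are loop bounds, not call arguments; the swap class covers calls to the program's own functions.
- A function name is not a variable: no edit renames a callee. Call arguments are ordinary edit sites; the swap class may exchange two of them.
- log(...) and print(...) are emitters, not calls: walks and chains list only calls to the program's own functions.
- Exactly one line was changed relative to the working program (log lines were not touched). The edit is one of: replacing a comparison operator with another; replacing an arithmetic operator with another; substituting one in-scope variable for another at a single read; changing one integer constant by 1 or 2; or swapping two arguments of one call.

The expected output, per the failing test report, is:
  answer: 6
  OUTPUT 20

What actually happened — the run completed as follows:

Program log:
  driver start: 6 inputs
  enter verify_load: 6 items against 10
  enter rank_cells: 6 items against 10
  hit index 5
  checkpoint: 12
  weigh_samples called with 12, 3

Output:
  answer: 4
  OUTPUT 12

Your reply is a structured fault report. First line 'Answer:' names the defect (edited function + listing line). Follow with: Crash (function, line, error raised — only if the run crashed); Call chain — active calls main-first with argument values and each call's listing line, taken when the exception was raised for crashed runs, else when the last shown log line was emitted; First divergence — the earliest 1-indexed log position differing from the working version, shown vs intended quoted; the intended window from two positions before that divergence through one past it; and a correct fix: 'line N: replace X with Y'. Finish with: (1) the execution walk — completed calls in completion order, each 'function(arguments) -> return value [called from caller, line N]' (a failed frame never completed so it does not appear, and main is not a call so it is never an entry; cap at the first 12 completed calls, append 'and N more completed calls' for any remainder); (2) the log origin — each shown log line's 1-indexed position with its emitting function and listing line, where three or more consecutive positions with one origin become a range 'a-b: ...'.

Answer: the defect is in verify_load at line 12.
Key fact: At log position 5 the runs split — shown 'checkpoint: 12', but the working version logs 'checkpoint: 20'.
Call chain: main -> weigh_samples(12, 3) (called at line 26).
First divergence: position 5 — the shown line 'checkpoint: 12' should read 'checkpoint: 20'.
Intended log window:
  3: enter rank_cells: 6 items against 10
  4: hit index 5
  5: checkpoint: 20
  6: weigh_samples called with 20, 3
Execution walk:
  rank_cells([1, 4, 3, 4, 1, 10], 10) -> 5  [called from verify_load, line 9]
  verify_load([1, 4, 3, 4, 1, 10], 10) -> 12  [called from main, line 24]
  weigh_samples(12, 3) -> 4  [called from main, line 26]
Origin of each log line:
  1: emitted by main (line 23)
  2: emitted by verify_load (line 8)
  3: emitted by rank_cells (line 2)
  4: emitted by verify_load (line 10)
  5: emitted by main (line 25)
  6: emitted by weigh_samples (line 15)
A correct fix: line 12: replace `+` with `*`.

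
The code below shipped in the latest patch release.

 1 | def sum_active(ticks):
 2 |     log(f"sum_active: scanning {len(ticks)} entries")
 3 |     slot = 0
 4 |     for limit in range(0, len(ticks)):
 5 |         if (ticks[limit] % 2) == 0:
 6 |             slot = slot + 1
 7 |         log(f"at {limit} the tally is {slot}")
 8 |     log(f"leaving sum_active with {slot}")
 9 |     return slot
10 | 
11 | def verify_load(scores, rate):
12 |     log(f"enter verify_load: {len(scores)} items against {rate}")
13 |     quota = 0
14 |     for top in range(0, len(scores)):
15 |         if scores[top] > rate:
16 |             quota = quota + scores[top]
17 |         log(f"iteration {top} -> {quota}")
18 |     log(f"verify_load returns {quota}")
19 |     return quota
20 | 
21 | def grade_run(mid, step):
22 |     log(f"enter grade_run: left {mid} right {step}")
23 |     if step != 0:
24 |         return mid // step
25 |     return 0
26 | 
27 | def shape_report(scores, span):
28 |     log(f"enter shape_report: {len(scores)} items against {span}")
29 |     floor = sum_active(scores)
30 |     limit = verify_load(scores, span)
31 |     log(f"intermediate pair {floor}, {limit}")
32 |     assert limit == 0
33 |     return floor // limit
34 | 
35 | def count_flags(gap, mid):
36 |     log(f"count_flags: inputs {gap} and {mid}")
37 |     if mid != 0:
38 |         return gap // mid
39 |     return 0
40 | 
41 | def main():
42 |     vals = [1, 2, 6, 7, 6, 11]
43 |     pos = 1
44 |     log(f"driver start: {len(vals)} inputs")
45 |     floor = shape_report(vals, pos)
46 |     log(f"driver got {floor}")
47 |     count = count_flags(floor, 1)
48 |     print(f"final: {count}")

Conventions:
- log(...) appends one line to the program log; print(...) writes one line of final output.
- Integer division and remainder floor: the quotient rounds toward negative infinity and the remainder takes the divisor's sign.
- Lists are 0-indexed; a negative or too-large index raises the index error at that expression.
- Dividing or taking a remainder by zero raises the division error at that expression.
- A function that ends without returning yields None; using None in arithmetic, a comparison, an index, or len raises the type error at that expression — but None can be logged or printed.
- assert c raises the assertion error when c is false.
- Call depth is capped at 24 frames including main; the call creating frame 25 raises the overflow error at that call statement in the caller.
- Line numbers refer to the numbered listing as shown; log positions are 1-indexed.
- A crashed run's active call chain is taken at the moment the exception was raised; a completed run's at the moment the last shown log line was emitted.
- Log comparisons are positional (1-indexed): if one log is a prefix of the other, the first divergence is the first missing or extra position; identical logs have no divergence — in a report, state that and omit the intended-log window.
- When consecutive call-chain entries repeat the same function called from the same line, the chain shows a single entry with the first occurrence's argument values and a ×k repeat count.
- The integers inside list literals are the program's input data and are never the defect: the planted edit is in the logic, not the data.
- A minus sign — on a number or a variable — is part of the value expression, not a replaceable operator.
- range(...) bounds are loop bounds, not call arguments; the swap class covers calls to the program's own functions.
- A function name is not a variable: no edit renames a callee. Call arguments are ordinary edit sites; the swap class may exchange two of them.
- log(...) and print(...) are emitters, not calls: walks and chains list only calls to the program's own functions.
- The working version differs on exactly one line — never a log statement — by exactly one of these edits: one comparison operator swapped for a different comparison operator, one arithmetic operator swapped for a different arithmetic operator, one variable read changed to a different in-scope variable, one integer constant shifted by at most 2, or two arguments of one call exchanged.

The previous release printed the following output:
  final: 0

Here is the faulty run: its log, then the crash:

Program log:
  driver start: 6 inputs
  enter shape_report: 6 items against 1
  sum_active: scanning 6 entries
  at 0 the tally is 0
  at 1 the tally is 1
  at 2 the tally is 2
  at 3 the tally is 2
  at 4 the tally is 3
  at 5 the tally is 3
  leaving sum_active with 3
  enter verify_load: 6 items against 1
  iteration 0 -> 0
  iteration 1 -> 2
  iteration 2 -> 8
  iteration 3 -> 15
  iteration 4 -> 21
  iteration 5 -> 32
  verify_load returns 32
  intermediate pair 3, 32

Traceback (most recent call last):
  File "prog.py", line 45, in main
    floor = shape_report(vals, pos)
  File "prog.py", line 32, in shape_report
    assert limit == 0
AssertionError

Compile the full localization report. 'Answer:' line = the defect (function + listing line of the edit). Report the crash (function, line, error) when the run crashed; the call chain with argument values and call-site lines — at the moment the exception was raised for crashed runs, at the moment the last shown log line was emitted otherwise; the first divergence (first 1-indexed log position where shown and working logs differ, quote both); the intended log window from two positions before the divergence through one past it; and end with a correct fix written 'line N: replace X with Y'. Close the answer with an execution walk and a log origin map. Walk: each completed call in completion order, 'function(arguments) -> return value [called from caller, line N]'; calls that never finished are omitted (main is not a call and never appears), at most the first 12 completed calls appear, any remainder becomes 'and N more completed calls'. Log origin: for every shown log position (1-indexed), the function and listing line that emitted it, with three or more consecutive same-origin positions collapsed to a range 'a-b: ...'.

Answer: the defect is in shape_report at line 32.
Key observation: The shown log is a 19-line prefix of the intended one, whose next entry is 'driver got 0'.
Crash: shape_report, line 32, AssertionError.
Call chain: main -> shape_report([1, 2, 6, 7, 6, 11], 1) (called at line 45).
First divergence: position 20; the shown log stops at 19 lines while the working version next logs 'driver got 0'.
Intended log window:
  18: verify_load returns 32
  19: intermediate pair 3, 32
  20: driver got 0
  21: count_flags: inputs 0 and 1
Execution walk:
  sum_active([1, 2, 6, 7, 6, 11]) -> 3  [called from shape_report, line 29]
  verify_load([1, 2, 6, 7, 6, 11], 1) -> 32  [called from shape_report, line 30]
Origin of each log line:
  1 — main, line 44
  2 — shape_report, line 28
  3 — sum_active, line 2
  4-9 — sum_active, line 7
  10 — sum_active, line 8
  11 — verify_load, line 12
  12-17 — verify_load, line 17
  18 — verify_load, line 18
  19 — shape_report, line 31
A correct fix: line 32: replace `==` with `>`.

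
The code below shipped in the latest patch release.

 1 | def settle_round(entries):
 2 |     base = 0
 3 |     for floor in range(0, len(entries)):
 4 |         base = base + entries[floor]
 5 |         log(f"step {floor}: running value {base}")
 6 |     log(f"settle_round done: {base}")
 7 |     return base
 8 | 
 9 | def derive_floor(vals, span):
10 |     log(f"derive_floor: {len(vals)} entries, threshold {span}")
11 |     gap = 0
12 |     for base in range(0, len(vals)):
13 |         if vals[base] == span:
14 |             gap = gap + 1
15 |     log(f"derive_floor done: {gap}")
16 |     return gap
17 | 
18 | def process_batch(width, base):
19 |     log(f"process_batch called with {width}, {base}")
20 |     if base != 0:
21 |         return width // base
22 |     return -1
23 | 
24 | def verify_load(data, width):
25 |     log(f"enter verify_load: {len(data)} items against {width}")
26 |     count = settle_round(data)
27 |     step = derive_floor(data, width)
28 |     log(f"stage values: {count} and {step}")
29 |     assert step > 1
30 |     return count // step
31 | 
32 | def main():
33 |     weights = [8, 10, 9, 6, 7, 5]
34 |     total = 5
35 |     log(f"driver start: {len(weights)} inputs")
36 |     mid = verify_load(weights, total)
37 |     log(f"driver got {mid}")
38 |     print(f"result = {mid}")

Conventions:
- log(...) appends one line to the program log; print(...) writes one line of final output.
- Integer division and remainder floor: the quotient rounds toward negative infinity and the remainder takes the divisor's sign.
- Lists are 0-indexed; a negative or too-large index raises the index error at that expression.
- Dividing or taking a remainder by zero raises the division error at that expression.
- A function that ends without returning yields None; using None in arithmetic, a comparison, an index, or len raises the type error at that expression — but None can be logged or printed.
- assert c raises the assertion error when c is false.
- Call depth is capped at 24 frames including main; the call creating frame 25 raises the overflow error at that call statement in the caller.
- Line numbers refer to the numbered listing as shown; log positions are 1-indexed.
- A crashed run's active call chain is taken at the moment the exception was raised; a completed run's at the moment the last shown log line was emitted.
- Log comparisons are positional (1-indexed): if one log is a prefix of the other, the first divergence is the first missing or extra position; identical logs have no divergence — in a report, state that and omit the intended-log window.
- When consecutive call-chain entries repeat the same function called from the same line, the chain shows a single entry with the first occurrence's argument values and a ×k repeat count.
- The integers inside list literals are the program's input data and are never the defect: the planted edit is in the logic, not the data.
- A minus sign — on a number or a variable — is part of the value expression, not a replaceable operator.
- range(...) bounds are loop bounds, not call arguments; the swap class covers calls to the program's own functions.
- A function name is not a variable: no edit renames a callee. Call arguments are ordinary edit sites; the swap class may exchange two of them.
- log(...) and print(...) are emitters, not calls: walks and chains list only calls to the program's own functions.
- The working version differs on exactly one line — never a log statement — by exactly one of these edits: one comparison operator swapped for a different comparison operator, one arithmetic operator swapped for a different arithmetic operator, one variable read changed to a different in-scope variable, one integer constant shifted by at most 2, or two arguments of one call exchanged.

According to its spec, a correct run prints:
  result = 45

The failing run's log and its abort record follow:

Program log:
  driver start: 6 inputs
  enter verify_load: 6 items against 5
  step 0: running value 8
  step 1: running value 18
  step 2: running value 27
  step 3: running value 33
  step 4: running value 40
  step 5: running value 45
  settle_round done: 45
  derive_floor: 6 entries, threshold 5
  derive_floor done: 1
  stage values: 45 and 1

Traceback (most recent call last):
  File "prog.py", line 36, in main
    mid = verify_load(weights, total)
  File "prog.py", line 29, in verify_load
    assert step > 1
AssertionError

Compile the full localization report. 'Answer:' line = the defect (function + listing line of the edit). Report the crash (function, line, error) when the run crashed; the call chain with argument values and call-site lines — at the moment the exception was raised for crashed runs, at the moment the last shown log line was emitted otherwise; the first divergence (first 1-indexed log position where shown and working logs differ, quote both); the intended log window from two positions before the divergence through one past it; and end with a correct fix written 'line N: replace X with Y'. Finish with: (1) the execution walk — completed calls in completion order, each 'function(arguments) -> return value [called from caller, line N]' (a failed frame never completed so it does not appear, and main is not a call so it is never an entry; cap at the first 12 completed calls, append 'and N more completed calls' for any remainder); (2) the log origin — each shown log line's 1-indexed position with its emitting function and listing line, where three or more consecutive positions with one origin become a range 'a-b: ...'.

Answer: the defect is in verify_load at line 29.
Key fact: The log ends early — 12 lines, where the working version next logs 'driver got 45'.
Crash: verify_load, line 29, AssertionError.
Call chain: main -> verify_load([8, 10, 9, 6, 7, 5], 5) (called at line 36).
First divergence: position 13 — the faulty run's log ends after 12 lines; the working version continues with 'driver got 45'.
Intended log window:
  11: derive_floor done: 1
  12: stage values: 45 and 1
  13: driver got 45
Execution walk:
  settle_round([8, 10, 9, 6, 7, 5]) -> 45  [called from verify_load, line 26]
  derive_floor([8, 10, 9, 6, 7, 5], 5) -> 1  [called from verify_load, line 27]
Log line origins:
  1 — main, line 35
  2 — verify_load, line 25
  3-8 — settle_round, line 5
  9 — settle_round, line 6
  10 — derive_floor, line 10
  11 — derive_floor, line 15
  12 — verify_load, line 28
A correct fix: line 29: replace `1` with `0`.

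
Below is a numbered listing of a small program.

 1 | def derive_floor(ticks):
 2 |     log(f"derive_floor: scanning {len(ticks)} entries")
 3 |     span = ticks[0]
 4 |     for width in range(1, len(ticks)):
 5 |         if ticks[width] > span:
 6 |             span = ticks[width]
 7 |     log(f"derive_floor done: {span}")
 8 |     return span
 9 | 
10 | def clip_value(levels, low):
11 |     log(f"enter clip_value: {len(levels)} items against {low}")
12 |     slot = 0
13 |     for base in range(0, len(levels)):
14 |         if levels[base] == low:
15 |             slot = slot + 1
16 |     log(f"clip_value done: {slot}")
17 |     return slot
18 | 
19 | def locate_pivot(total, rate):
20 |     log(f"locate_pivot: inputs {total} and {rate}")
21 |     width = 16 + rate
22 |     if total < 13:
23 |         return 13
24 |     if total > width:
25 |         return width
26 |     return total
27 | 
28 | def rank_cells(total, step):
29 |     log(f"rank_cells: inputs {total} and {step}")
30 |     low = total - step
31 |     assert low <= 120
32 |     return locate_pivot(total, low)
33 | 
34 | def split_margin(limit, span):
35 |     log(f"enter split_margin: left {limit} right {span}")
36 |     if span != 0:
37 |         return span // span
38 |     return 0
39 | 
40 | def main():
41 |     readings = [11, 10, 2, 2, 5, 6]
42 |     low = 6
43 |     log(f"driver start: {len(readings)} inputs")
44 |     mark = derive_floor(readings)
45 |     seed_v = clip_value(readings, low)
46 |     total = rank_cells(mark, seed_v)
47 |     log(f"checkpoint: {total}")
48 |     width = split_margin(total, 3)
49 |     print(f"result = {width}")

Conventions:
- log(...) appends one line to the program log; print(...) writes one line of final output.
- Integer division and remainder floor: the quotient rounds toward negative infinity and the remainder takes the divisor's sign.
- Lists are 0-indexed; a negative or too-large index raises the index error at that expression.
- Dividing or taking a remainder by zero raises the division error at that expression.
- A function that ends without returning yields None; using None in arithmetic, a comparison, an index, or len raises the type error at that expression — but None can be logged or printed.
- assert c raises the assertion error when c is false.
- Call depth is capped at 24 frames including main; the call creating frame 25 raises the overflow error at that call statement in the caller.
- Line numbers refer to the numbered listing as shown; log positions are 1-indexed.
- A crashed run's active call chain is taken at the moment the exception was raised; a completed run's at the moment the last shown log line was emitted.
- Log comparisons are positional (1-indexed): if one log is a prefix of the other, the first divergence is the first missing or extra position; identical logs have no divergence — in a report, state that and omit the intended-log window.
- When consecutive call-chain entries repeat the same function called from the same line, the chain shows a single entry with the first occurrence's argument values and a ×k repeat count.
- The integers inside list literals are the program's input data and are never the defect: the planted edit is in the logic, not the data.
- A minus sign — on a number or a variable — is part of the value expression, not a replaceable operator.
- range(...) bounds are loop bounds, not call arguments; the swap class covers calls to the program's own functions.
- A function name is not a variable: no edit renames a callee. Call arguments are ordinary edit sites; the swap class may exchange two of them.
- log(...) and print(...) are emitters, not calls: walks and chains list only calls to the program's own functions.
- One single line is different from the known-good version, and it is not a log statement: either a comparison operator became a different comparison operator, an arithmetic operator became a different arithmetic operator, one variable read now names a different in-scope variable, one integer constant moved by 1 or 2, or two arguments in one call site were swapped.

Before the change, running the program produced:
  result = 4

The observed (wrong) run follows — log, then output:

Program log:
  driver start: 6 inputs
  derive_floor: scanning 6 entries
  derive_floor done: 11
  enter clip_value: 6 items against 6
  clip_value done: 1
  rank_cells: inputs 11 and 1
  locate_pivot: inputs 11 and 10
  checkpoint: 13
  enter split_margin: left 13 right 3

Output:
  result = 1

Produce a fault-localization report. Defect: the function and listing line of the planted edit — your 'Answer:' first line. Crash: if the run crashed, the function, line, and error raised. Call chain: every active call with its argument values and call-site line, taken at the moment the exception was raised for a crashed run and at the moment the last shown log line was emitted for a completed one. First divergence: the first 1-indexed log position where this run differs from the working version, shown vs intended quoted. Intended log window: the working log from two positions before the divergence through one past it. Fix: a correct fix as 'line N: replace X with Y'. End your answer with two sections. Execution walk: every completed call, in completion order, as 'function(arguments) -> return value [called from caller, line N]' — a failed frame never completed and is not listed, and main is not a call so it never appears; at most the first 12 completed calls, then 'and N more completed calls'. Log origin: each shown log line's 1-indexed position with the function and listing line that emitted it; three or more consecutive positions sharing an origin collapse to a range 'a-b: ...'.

Answer: the defect is in split_margin at line 37.
Key observation: Log streams are identical — the defect surfaces only in the printed output.
Call chain: main -> split_margin(13, 3) (called at line 48).
First divergence: none; the two logs match at every position.
Execution walk:
  derive_floor([11, 10, 2, 2, 5, 6]) -> 11  [called from main, line 44]
  clip_value([11, 10, 2, 2, 5, 6], 6) -> 1  [called from main, line 45]
  locate_pivot(11, 10) -> 13  [called from rank_cells, line 32]
  rank_cells(11, 1) -> 13  [called from main, line 46]
  split_margin(13, 3) -> 1  [called from main, line 48]
Origin of each log line:
  1: emitted by main (line 43)
  2: emitted by derive_floor (line 2)
  3: emitted by derive_floor (line 7)
  4: emitted by clip_value (line 11)
  5: emitted by clip_value (line 16)
  6: emitted by rank_cells (line 29)
  7: emitted by locate_pivot (line 20)
  8: emitted by main (line 47)
  9: emitted by split_margin (line 35)
A correct fix: line 37: replace `span // span` with `limit // span`.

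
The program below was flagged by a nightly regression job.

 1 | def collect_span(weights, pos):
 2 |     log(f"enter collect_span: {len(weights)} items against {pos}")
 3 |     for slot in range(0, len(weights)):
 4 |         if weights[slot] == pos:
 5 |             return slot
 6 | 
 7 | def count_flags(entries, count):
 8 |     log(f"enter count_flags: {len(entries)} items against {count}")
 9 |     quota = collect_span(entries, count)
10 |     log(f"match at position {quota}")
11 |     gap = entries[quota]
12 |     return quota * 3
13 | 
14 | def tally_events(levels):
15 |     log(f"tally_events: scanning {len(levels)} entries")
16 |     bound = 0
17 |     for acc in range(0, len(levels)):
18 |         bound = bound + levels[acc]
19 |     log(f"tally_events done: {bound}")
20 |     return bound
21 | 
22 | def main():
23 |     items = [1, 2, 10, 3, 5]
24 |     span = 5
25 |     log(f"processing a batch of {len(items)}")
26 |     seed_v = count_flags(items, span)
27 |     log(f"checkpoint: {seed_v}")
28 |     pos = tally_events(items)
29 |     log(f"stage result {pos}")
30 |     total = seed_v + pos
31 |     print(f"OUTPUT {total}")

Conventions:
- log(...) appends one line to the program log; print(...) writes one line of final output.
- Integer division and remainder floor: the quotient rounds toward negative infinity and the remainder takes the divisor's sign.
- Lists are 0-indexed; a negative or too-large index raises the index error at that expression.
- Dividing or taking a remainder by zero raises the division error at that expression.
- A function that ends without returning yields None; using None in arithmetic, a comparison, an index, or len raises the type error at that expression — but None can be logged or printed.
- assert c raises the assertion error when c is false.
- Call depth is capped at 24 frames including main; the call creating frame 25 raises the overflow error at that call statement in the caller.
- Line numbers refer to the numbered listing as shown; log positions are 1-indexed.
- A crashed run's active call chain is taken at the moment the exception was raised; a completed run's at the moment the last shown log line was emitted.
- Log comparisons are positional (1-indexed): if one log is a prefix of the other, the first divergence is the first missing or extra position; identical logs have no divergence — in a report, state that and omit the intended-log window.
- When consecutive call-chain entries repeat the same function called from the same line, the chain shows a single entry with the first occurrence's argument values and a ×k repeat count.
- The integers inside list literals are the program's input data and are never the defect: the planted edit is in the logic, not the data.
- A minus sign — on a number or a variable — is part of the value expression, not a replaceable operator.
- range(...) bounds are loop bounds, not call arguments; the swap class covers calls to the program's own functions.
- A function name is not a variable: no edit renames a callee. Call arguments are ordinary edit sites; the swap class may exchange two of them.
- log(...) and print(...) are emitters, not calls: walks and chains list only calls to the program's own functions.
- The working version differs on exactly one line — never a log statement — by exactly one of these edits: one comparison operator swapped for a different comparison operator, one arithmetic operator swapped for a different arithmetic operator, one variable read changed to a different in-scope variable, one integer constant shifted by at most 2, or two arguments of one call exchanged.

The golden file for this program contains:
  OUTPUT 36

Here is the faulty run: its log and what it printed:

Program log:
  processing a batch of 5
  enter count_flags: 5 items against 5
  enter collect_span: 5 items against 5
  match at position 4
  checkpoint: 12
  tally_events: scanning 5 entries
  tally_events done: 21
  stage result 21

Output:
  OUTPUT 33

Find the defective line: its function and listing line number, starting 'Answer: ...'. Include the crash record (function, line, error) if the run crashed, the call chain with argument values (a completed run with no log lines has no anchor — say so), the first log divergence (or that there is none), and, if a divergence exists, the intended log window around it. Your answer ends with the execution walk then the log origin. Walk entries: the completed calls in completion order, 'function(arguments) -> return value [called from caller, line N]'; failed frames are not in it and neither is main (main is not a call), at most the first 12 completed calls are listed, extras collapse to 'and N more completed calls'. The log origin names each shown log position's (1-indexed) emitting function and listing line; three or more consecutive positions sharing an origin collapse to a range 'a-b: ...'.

Answer: the defect is in count_flags at line 12.
Key fact: Log line 5 is where behavior first shows: 'checkpoint: 12' appears instead of 'checkpoint: 15'.
Call chain: main.
First divergence: position 5 — the shown line 'checkpoint: 12' should read 'checkpoint: 15'.
Intended log window:
  3: enter collect_span: 5 items against 5
  4: match at position 4
  5: checkpoint: 15
  6: tally_events: scanning 5 entries
Execution walk:
  collect_span([1, 2, 10, 3, 5], 5) -> 4  [called from count_flags, line 9]
  count_flags([1, 2, 10, 3, 5], 5) -> 12  [called from main, line 26]
  tally_events([1, 2, 10, 3, 5]) -> 21  [called from main, line 28]
Log origin:
  1: emitted by main (line 25)
  2: emitted by count_flags (line 8)
  3: emitted by collect_span (line 2)
  4: emitted by count_flags (line 10)
  5: emitted by main (line 27)
  6: emitted by tally_events (line 15)
  7: emitted by tally_events (line 19)
  8: emitted by main (line 29)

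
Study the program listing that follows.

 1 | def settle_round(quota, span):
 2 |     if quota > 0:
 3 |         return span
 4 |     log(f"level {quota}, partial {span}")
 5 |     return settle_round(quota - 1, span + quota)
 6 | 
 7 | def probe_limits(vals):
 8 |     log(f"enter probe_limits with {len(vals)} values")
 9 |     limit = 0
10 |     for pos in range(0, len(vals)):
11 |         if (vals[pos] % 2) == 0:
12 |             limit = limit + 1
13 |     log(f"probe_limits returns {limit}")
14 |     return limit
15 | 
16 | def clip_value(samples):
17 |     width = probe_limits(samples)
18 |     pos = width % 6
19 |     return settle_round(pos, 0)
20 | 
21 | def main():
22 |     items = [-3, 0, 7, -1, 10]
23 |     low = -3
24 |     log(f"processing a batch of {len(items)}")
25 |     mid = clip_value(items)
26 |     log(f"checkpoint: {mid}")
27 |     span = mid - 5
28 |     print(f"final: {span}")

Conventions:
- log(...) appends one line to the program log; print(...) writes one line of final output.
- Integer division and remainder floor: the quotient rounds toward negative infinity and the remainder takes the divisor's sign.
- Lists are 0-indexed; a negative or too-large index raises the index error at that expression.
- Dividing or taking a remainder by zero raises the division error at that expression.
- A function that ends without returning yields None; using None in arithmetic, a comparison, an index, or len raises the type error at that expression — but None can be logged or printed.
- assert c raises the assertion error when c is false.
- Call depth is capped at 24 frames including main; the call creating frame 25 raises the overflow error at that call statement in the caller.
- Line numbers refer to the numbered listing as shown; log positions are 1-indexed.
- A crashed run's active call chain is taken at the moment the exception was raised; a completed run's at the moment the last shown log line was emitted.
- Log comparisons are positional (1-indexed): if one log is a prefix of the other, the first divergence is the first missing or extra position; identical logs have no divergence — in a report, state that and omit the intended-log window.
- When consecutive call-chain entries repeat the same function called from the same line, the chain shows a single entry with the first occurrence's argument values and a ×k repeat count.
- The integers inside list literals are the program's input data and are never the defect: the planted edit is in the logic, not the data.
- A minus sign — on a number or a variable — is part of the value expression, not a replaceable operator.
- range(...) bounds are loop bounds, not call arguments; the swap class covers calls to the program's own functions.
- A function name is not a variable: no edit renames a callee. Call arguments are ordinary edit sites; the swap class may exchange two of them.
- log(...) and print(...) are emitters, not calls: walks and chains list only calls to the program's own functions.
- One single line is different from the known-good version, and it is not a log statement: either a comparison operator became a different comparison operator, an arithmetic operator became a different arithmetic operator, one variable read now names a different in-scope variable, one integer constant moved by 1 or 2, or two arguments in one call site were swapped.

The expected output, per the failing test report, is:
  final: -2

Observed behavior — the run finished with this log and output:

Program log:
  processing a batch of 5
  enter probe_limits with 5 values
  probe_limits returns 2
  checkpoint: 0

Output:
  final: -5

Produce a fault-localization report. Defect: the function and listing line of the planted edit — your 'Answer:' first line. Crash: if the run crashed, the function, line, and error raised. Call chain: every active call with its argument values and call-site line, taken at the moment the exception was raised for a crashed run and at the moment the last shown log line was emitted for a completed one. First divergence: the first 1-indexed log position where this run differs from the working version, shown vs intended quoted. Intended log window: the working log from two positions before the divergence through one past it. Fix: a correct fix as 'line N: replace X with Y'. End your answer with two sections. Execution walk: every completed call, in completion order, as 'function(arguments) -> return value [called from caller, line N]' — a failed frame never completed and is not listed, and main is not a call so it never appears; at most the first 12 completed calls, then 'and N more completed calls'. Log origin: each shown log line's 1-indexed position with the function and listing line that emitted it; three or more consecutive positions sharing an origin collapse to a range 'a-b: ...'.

Answer: the defect is in settle_round at line 2.
The tell: Position 4 is the first bad log line: 'checkpoint: 0' should read 'level 2, partial 0'.
Call chain: main.
First divergence: position 4; shown 'checkpoint: 0' vs intended 'level 2, partial 0'.
Intended log window:
  2: enter probe_limits with 5 values
  3: probe_limits returns 2
  4: level 2, partial 0
  5: level 1, partial 2
Execution walk:
  probe_limits([-3, 0, 7, -1, 10]) -> 2  [called from clip_value, line 17]
  settle_round(2, 0) -> 0  [called from clip_value, line 19]
  clip_value([-3, 0, 7, -1, 10]) -> 0  [called from main, line 25]
Log line origins:
  1: logged in main at line 24
  2: logged in probe_limits at line 8
  3: logged in probe_limits at line 13
  4: logged in main at line 26
A correct fix: line 2: replace `>` with `<=`.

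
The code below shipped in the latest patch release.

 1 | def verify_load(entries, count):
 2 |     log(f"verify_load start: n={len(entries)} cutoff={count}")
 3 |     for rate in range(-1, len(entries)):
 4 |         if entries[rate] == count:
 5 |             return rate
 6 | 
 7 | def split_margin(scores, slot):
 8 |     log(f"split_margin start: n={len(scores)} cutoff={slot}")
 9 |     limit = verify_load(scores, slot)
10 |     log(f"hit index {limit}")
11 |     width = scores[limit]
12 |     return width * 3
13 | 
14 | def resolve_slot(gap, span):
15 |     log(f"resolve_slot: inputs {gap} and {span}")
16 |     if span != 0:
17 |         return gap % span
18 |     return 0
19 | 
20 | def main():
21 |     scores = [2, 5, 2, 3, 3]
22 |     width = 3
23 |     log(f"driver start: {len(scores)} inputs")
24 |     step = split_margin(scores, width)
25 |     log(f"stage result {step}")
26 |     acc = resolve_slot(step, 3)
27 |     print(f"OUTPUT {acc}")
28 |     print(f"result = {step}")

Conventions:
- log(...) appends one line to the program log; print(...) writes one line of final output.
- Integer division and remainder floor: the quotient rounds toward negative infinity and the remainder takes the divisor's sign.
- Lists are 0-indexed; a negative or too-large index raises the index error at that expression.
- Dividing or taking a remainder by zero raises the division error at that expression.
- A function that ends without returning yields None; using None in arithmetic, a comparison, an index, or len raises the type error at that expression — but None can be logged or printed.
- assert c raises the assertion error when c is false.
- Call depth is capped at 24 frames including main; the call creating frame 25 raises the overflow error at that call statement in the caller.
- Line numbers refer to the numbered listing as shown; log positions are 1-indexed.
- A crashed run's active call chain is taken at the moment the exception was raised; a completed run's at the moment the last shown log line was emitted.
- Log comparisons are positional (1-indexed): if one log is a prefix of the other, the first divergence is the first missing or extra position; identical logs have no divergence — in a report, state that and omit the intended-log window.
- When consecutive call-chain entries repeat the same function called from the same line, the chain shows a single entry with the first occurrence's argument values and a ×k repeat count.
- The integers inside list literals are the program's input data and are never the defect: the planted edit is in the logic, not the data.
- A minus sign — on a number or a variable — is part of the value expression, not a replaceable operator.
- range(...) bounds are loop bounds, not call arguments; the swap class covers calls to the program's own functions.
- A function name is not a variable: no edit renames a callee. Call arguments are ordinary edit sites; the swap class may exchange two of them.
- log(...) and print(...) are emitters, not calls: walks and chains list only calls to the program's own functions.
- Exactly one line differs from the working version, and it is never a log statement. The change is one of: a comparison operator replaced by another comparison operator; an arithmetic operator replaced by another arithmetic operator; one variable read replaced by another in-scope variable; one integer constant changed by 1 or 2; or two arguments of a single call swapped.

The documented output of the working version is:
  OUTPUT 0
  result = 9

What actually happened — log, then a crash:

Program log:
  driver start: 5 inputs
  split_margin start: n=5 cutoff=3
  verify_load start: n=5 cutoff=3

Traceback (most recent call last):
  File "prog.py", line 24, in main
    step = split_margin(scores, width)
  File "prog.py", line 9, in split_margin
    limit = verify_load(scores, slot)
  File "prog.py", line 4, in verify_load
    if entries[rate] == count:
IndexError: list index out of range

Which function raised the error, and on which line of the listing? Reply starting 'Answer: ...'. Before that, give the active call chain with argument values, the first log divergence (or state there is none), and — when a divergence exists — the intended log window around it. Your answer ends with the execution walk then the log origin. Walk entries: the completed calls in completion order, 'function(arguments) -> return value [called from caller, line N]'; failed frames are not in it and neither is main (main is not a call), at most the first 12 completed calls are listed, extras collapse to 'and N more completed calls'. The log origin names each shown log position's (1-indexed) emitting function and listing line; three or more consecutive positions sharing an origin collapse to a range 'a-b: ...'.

Answer: the error was raised in verify_load, line 4.
The tell: The log ends early — 3 lines, where the working version next logs 'hit index 3'.
Call chain: main -> split_margin([2, 5, 2, 3, 3], 3) (called at line 24) -> verify_load([2, 5, 2, 3, 3], 3) (called at line 9).
First divergence: position 4; the shown log stops at 3 lines while the working version next logs 'hit index 3'.
Intended log window:
  2: split_margin start: n=5 cutoff=3
  3: verify_load start: n=5 cutoff=3
  4: hit index 3
  5: stage result 9
Execution walk:
  (no call completed)
Log origins:
  1: logged in main at line 23
  2: logged in split_margin at line 8
  3: logged in verify_load at line 2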